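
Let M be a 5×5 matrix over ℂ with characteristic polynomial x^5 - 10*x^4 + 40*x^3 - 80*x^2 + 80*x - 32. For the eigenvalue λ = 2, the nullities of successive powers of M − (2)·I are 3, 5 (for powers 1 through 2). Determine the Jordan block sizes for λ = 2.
Block sizes for λ = 2: [2, 2, 1]

From the dimensions of kernels of powers, the number of Jordan blocks of size at least j is d_j − d_{j−1} where d_j = dim ker(N^j) (with d_0 = 0). Computing the differences gives [3, 2].
The number of blocks of size exactly k is (#blocks of size ≥ k) − (#blocks of size ≥ k + 1), so the partition is: 1 block(s) of size 1, 2 block(s) of size 2.
In nonincreasing order the block sizes are [2, 2, 1].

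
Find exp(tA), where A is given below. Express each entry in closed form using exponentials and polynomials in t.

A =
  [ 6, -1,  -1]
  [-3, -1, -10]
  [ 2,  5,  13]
e^{tA} =
  [t^2*exp(6*t)/2 + exp(6*t), t^2*exp(6*t) - t*exp(6*t), 3*t^2*exp(6*t)/2 - t*exp(6*t)]
  [t^2*exp(6*t)/2 - 3*t*exp(6*t), t^2*exp(6*t) - 7*t*exp(6*t) + exp(6*t), 3*t^2*exp(6*t)/2 - 10*t*exp(6*t)]
  [-t^2*exp(6*t)/2 + 2*t*exp(6*t), -t^2*exp(6*t) + 5*t*exp(6*t), -3*t^2*exp(6*t)/2 + 7*t*exp(6*t) + exp(6*t)]

Strategy: write A = P · J · P⁻¹ where J is a Jordan canonical form, so e^{tA} = P · e^{tJ} · P⁻¹, and e^{tJ} can be computed block-by-block.

A has Jordan form
J =
  [6, 1, 0]
  [0, 6, 1]
  [0, 0, 6]
(up to reordering of blocks).

Per-block formulas:
  For a 3×3 Jordan block J_3(6): exp(t · J_3(6)) = e^(6t)·(I + t·N + (t^2/2)·N^2), where N is the 3×3 nilpotent shift.

After assembling e^{tJ} and conjugating by P, we get:

e^{tA} =
  [t^2*exp(6*t)/2 + exp(6*t), t^2*exp(6*t) - t*exp(6*t), 3*t^2*exp(6*t)/2 - t*exp(6*t)]
  [t^2*exp(6*t)/2 - 3*t*exp(6*t), t^2*exp(6*t) - 7*t*exp(6*t) + exp(6*t), 3*t^2*exp(6*t)/2 - 10*t*exp(6*t)]
  [-t^2*exp(6*t)/2 + 2*t*exp(6*t), -t^2*exp(6*t) + 5*t*exp(6*t), -3*t^2*exp(6*t)/2 + 7*t*exp(6*t) + exp(6*t)]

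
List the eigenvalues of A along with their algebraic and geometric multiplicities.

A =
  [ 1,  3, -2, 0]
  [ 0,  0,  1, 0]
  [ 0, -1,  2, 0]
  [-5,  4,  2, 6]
λ = 1: alg = 3, geom = 1; λ = 6: alg = 1, geom = 1

Step 1 — factor the characteristic polynomial to read off the algebraic multiplicities:
  χ_A(x) = (x - 6)*(x - 1)^3

Step 2 — compute geometric multiplicities via the rank-nullity identity g(λ) = n − rank(A − λI):
  rank(A − (1)·I) = 3, so dim ker(A − (1)·I) = n − 3 = 1
  rank(A − (6)·I) = 3, so dim ker(A − (6)·I) = n − 3 = 1

Summary:
  λ = 1: algebraic multiplicity = 3, geometric multiplicity = 1
  λ = 6: algebraic multiplicity = 1, geometric multiplicity = 1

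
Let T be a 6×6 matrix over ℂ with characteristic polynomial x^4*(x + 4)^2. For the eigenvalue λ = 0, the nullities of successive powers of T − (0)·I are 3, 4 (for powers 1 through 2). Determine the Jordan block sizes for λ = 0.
Block sizes for λ = 0: [2, 1, 1]

From the dimensions of kernels of powers, the number of Jordan blocks of size at least j is d_j − d_{j−1} where d_j = dim ker(N^j) (with d_0 = 0). Computing the differences gives [3, 1].
The number of blocks of size exactly k is (#blocks of size ≥ k) − (#blocks of size ≥ k + 1), so the partition is: 2 block(s) of size 1, 1 block(s) of size 2.
In nonincreasing order the block sizes are [2, 1, 1].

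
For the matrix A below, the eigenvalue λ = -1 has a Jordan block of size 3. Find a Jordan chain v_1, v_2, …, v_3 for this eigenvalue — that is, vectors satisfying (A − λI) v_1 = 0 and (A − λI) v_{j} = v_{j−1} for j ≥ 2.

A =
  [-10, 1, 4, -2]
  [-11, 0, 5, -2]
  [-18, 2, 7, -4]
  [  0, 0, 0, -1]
A Jordan chain for λ = -1 of length 3:
v_1 = (-2, -2, -4, 0)ᵀ
v_2 = (-9, -11, -18, 0)ᵀ
v_3 = (1, 0, 0, 0)ᵀ

Let N = A − (-1)·I. We want v_3 with N^3 v_3 = 0 but N^2 v_3 ≠ 0; then v_{j-1} := N · v_j for j = 3, …, 2.

Pick v_3 = (1, 0, 0, 0)ᵀ.
Then v_2 = N · v_3 = (-9, -11, -18, 0)ᵀ.
Then v_1 = N · v_2 = (-2, -2, -4, 0)ᵀ.

Sanity check: (A − (-1)·I) v_1 = (0, 0, 0, 0)ᵀ = 0. ✓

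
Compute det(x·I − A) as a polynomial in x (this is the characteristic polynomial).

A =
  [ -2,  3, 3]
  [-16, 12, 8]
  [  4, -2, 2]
x^3 - 12*x^2 + 48*x - 64

Expanding det(x·I − A) (e.g. by cofactor expansion or by noting that A is similar to its Jordan form J, which has the same characteristic polynomial as A) gives
  χ_A(x) = x^3 - 12*x^2 + 48*x - 64
which factors as (x - 4)^3. The eigenvalues (with algebraic multiplicities) are λ = 4 with multiplicity 3.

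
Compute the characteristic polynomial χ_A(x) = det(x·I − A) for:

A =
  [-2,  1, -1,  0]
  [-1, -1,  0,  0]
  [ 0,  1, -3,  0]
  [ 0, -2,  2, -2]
x^4 + 8*x^3 + 24*x^2 + 32*x + 16

Expanding det(x·I − A) (e.g. by cofactor expansion or by noting that A is similar to its Jordan form J, which has the same characteristic polynomial as A) gives
  χ_A(x) = x^4 + 8*x^3 + 24*x^2 + 32*x + 16
which factors as (x + 2)^4. The eigenvalues (with algebraic multiplicities) are λ = -2 with multiplicity 4.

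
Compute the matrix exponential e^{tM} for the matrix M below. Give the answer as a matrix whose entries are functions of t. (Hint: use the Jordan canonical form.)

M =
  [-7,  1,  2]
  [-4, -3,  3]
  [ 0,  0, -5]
e^{tM} =
  [-2*t*exp(-5*t) + exp(-5*t), t*exp(-5*t), -t^2*exp(-5*t)/2 + 2*t*exp(-5*t)]
  [-4*t*exp(-5*t), 2*t*exp(-5*t) + exp(-5*t), -t^2*exp(-5*t) + 3*t*exp(-5*t)]
  [0, 0, exp(-5*t)]

Strategy: write M = P · J · P⁻¹ where J is a Jordan canonical form, so e^{tM} = P · e^{tJ} · P⁻¹, and e^{tJ} can be computed block-by-block.

M has Jordan form
J =
  [-5,  1,  0]
  [ 0, -5,  1]
  [ 0,  0, -5]
(up to reordering of blocks).

Per-block formulas:
  For a 3×3 Jordan block J_3(-5): exp(t · J_3(-5)) = e^(-5t)·(I + t·N + (t^2/2)·N^2), where N is the 3×3 nilpotent shift.

After assembling e^{tJ} and conjugating by P, we get:

e^{tM} =
  [-2*t*exp(-5*t) + exp(-5*t), t*exp(-5*t), -t^2*exp(-5*t)/2 + 2*t*exp(-5*t)]
  [-4*t*exp(-5*t), 2*t*exp(-5*t) + exp(-5*t), -t^2*exp(-5*t) + 3*t*exp(-5*t)]
  [0, 0, exp(-5*t)]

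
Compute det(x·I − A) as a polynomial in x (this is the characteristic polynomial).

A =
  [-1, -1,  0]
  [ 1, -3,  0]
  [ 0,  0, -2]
x^3 + 6*x^2 + 12*x + 8

Expanding det(x·I − A) (e.g. by cofactor expansion or by noting that A is similar to its Jordan form J, which has the same characteristic polynomial as A) gives
  χ_A(x) = x^3 + 6*x^2 + 12*x + 8
which factors as (x + 2)^3. The eigenvalues (with algebraic multiplicities) are λ = -2 with multiplicity 3.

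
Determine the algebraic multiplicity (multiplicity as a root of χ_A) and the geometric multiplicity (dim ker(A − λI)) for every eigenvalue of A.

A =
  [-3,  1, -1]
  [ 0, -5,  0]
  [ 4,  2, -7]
λ = -5: alg = 3, geom = 2

Step 1 — factor the characteristic polynomial to read off the algebraic multiplicities:
  χ_A(x) = (x + 5)^3

Step 2 — compute geometric multiplicities via the rank-nullity identity g(λ) = n − rank(A − λI):
  rank(A − (-5)·I) = 1, so dim ker(A − (-5)·I) = n − 1 = 2

Summary:
  λ = -5: algebraic multiplicity = 3, geometric multiplicity = 2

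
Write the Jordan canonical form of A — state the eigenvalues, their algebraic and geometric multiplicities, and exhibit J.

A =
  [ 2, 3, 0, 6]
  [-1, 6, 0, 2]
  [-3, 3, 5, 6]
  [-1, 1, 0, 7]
J_2(5) ⊕ J_1(5) ⊕ J_1(5)

The characteristic polynomial is
  det(x·I − A) = x^4 - 20*x^3 + 150*x^2 - 500*x + 625 = (x - 5)^4

Eigenvalues and multiplicities (the geometric multiplicity of λ is n − rank(A − λI), which equals the number of Jordan blocks for λ):
  λ = 5: algebraic multiplicity = 4, geometric multiplicity = 3

Determining the block sizes for each eigenvalue:
  λ = 5: 3 blocks summing to 4 forces exactly one block of size 2 and the rest size 1 → block sizes [2, 1, 1]

Assembling the blocks gives a Jordan form
J =
  [5, 1, 0, 0]
  [0, 5, 0, 0]
  [0, 0, 5, 0]
  [0, 0, 0, 5]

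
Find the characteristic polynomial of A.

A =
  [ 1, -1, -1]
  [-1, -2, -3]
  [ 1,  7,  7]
x^3 - 6*x^2 + 12*x - 8

Expanding det(x·I − A) (e.g. by cofactor expansion or by noting that A is similar to its Jordan form J, which has the same characteristic polynomial as A) gives
  χ_A(x) = x^3 - 6*x^2 + 12*x - 8
which factors as (x - 2)^3. The eigenvalues (with algebraic multiplicities) are λ = 2 with multiplicity 3.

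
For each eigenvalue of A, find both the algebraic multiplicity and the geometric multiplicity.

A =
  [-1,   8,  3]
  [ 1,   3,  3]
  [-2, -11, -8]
λ = -2: alg = 3, geom = 1

Step 1 — factor the characteristic polynomial to read off the algebraic multiplicities:
  χ_A(x) = (x + 2)^3

Step 2 — compute geometric multiplicities via the rank-nullity identity g(λ) = n − rank(A − λI):
  rank(A − (-2)·I) = 2, so dim ker(A − (-2)·I) = n − 2 = 1

Summary:
  λ = -2: algebraic multiplicity = 3, geometric multiplicity = 1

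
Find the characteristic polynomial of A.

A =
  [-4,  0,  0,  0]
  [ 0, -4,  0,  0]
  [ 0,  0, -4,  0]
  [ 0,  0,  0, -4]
x^4 + 16*x^3 + 96*x^2 + 256*x + 256

Expanding det(x·I − A) (e.g. by cofactor expansion or by noting that A is similar to its Jordan form J, which has the same characteristic polynomial as A) gives
  χ_A(x) = x^4 + 16*x^3 + 96*x^2 + 256*x + 256
which factors as (x + 4)^4. The eigenvalues (with algebraic multiplicities) are λ = -4 with multiplicity 4.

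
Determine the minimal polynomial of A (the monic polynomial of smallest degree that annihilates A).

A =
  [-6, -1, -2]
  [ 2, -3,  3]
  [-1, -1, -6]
x^3 + 15*x^2 + 75*x + 125

The characteristic polynomial is χ_A(x) = (x + 5)^3, so the eigenvalues are known. The minimal polynomial is
  m_A(x) = Π_λ (x − λ)^{k_λ}
where k_λ is the size of the *largest* Jordan block for λ (equivalently, the smallest k with (A − λI)^k v = 0 for every generalised eigenvector v of λ).

  λ = -5: largest Jordan block has size 3, contributing (x + 5)^3

So m_A(x) = (x + 5)^3 = x^3 + 15*x^2 + 75*x + 125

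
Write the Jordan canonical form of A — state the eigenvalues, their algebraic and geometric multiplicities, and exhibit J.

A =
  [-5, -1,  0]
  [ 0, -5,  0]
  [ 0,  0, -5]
J_2(-5) ⊕ J_1(-5)

The characteristic polynomial is
  det(x·I − A) = x^3 + 15*x^2 + 75*x + 125 = (x + 5)^3

Eigenvalues and multiplicities (the geometric multiplicity of λ is n − rank(A − λI), which equals the number of Jordan blocks for λ):
  λ = -5: algebraic multiplicity = 3, geometric multiplicity = 2

Determining the block sizes for each eigenvalue:
  λ = -5: 2 blocks summing to 3 forces exactly one block of size 2 and the rest size 1 → block sizes [2, 1]

Assembling the blocks gives a Jordan form
J =
  [-5,  1,  0]
  [ 0, -5,  0]
  [ 0,  0, -5]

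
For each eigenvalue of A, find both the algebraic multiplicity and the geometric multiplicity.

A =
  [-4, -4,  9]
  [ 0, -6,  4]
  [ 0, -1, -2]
λ = -4: alg = 3, geom = 1

Step 1 — factor the characteristic polynomial to read off the algebraic multiplicities:
  χ_A(x) = (x + 4)^3

Step 2 — compute geometric multiplicities via the rank-nullity identity g(λ) = n − rank(A − λI):
  rank(A − (-4)·I) = 2, so dim ker(A − (-4)·I) = n − 2 = 1

Summary:
  λ = -4: algebraic multiplicity = 3, geometric multiplicity = 1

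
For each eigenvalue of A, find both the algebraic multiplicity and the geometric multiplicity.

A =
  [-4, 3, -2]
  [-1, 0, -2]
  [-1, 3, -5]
λ = -3: alg = 3, geom = 2

Step 1 — factor the characteristic polynomial to read off the algebraic multiplicities:
  χ_A(x) = (x + 3)^3

Step 2 — compute geometric multiplicities via the rank-nullity identity g(λ) = n − rank(A − λI):
  rank(A − (-3)·I) = 1, so dim ker(A − (-3)·I) = n − 1 = 2

Summary:
  λ = -3: algebraic multiplicity = 3, geometric multiplicity = 2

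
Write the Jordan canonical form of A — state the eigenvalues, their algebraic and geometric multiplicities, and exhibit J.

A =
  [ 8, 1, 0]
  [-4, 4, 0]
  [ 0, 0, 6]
J_2(6) ⊕ J_1(6)

The characteristic polynomial is
  det(x·I − A) = x^3 - 18*x^2 + 108*x - 216 = (x - 6)^3

Eigenvalues and multiplicities (the geometric multiplicity of λ is n − rank(A − λI), which equals the number of Jordan blocks for λ):
  λ = 6: algebraic multiplicity = 3, geometric multiplicity = 2

Determining the block sizes for each eigenvalue:
  λ = 6: 2 blocks summing to 3 forces exactly one block of size 2 and the rest size 1 → block sizes [2, 1]

Assembling the blocks gives a Jordan form
J =
  [6, 1, 0]
  [0, 6, 0]
  [0, 0, 6]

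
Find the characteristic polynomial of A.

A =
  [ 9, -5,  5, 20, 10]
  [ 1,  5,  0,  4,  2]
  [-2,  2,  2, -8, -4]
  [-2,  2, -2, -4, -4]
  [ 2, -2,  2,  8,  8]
x^5 - 20*x^4 + 160*x^3 - 640*x^2 + 1280*x - 1024

Expanding det(x·I − A) (e.g. by cofactor expansion or by noting that A is similar to its Jordan form J, which has the same characteristic polynomial as A) gives
  χ_A(x) = x^5 - 20*x^4 + 160*x^3 - 640*x^2 + 1280*x - 1024
which factors as (x - 4)^5. The eigenvalues (with algebraic multiplicities) are λ = 4 with multiplicity 5.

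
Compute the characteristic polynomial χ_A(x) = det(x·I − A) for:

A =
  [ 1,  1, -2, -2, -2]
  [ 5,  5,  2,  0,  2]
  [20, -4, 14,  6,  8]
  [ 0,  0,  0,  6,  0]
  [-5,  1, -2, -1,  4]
x^5 - 30*x^4 + 360*x^3 - 2160*x^2 + 6480*x - 7776

Expanding det(x·I − A) (e.g. by cofactor expansion or by noting that A is similar to its Jordan form J, which has the same characteristic polynomial as A) gives
  χ_A(x) = x^5 - 30*x^4 + 360*x^3 - 2160*x^2 + 6480*x - 7776
which factors as (x - 6)^5. The eigenvalues (with algebraic multiplicities) are λ = 6 with multiplicity 5.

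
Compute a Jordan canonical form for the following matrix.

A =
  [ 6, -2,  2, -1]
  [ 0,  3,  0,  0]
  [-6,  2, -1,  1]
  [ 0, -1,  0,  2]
J_2(2) ⊕ J_2(3)

The characteristic polynomial is
  det(x·I − A) = x^4 - 10*x^3 + 37*x^2 - 60*x + 36 = (x - 3)^2*(x - 2)^2

Eigenvalues and multiplicities (the geometric multiplicity of λ is n − rank(A − λI), which equals the number of Jordan blocks for λ):
  λ = 2: algebraic multiplicity = 2, geometric multiplicity = 1
  λ = 3: algebraic multiplicity = 2, geometric multiplicity = 1

Determining the block sizes for each eigenvalue:
  λ = 2: one block (gm = 1), so the single block has size am = 2 → block sizes [2]
  λ = 3: one block (gm = 1), so the single block has size am = 2 → block sizes [2]

Assembling the blocks gives a Jordan form
J =
  [2, 1, 0, 0]
  [0, 2, 0, 0]
  [0, 0, 3, 1]
  [0, 0, 0, 3]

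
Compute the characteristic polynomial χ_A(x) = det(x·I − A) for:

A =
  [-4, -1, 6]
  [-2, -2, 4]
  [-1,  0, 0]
x^3 + 6*x^2 + 12*x + 8

Expanding det(x·I − A) (e.g. by cofactor expansion or by noting that A is similar to its Jordan form J, which has the same characteristic polynomial as A) gives
  χ_A(x) = x^3 + 6*x^2 + 12*x + 8
which factors as (x + 2)^3. The eigenvalues (with algebraic multiplicities) are λ = -2 with multiplicity 3.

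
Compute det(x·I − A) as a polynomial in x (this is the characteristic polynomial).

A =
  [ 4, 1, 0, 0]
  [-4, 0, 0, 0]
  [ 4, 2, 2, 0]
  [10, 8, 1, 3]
x^4 - 9*x^3 + 30*x^2 - 44*x + 24

Expanding det(x·I − A) (e.g. by cofactor expansion or by noting that A is similar to its Jordan form J, which has the same characteristic polynomial as A) gives
  χ_A(x) = x^4 - 9*x^3 + 30*x^2 - 44*x + 24
which factors as (x - 3)*(x - 2)^3. The eigenvalues (with algebraic multiplicities) are λ = 2 with multiplicity 3, λ = 3 with multiplicity 1.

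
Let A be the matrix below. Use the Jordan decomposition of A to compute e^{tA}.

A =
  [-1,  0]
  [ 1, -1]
e^{tA} =
  [exp(-t), 0]
  [t*exp(-t), exp(-t)]

Strategy: write A = P · J · P⁻¹ where J is a Jordan canonical form, so e^{tA} = P · e^{tJ} · P⁻¹, and e^{tJ} can be computed block-by-block.

A has Jordan form
J =
  [-1,  1]
  [ 0, -1]
(up to reordering of blocks).

Per-block formulas:
  For a 2×2 Jordan block J_2(-1): exp(t · J_2(-1)) = e^(-1t)·(I + t·N), where N is the 2×2 nilpotent shift.

After assembling e^{tJ} and conjugating by P, we get:

e^{tA} =
  [exp(-t), 0]
  [t*exp(-t), exp(-t)]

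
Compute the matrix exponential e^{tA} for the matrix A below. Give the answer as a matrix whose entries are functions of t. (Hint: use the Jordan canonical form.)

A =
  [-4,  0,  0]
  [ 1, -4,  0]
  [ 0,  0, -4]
e^{tA} =
  [exp(-4*t), 0, 0]
  [t*exp(-4*t), exp(-4*t), 0]
  [0, 0, exp(-4*t)]

Strategy: write A = P · J · P⁻¹ where J is a Jordan canonical form, so e^{tA} = P · e^{tJ} · P⁻¹, and e^{tJ} can be computed block-by-block.

A has Jordan form
J =
  [-4,  1,  0]
  [ 0, -4,  0]
  [ 0,  0, -4]
(up to reordering of blocks).

Per-block formulas:
  For a 2×2 Jordan block J_2(-4): exp(t · J_2(-4)) = e^(-4t)·(I + t·N), where N is the 2×2 nilpotent shift.
  For a 1×1 block at λ = -4: exp(t · [-4]) = [e^(-4t)].

After assembling e^{tJ} and conjugating by P, we get:

e^{tA} =
  [exp(-4*t), 0, 0]
  [t*exp(-4*t), exp(-4*t), 0]
  [0, 0, exp(-4*t)]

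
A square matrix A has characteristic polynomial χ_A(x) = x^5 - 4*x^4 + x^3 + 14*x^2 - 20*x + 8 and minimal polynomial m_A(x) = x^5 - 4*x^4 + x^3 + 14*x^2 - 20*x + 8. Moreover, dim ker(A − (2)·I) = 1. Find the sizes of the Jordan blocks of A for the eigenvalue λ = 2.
Block sizes for λ = 2: [2]

Step 1 — from the characteristic polynomial, algebraic multiplicity of λ = 2 is 2. From dim ker(A − (2)·I) = 1, there are exactly 1 Jordan blocks for λ = 2.
Step 2 — from the minimal polynomial, the factor (x − 2)^2 tells us the largest block for λ = 2 has size 2.
Step 3 — with total size 2, 1 blocks, and largest block 2, the block sizes (in nonincreasing order) are [2].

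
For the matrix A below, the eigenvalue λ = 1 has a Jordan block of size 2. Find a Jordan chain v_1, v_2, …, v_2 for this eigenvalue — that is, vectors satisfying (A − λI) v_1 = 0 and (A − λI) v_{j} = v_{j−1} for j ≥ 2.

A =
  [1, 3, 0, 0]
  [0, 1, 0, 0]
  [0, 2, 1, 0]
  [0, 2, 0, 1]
A Jordan chain for λ = 1 of length 2:
v_1 = (3, 0, 2, 2)ᵀ
v_2 = (0, 1, 0, 0)ᵀ

Let N = A − (1)·I. We want v_2 with N^2 v_2 = 0 but N^1 v_2 ≠ 0; then v_{j-1} := N · v_j for j = 2, …, 2.

Pick v_2 = (0, 1, 0, 0)ᵀ.
Then v_1 = N · v_2 = (3, 0, 2, 2)ᵀ.

Sanity check: (A − (1)·I) v_1 = (0, 0, 0, 0)ᵀ = 0. ✓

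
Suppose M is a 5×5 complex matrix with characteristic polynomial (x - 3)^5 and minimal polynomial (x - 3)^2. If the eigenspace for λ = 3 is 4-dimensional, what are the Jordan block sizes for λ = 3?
Block sizes for λ = 3: [2, 1, 1, 1]

Step 1 — from the characteristic polynomial, algebraic multiplicity of λ = 3 is 5. From dim ker(M − (3)·I) = 4, there are exactly 4 Jordan blocks for λ = 3.
Step 2 — from the minimal polynomial, the factor (x − 3)^2 tells us the largest block for λ = 3 has size 2.
Step 3 — with total size 5, 4 blocks, and largest block 2, the block sizes (in nonincreasing order) are [2, 1, 1, 1].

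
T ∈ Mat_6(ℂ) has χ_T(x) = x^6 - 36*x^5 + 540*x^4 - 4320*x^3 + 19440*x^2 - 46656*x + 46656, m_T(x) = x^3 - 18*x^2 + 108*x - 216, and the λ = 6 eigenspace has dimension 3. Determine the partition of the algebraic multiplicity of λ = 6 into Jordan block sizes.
Block sizes for λ = 6: [3, 2, 1]

Step 1 — from the characteristic polynomial, algebraic multiplicity of λ = 6 is 6. From dim ker(T − (6)·I) = 3, there are exactly 3 Jordan blocks for λ = 6.
Step 2 — from the minimal polynomial, the factor (x − 6)^3 tells us the largest block for λ = 6 has size 3.
Step 3 — with total size 6, 3 blocks, and largest block 3, the block sizes (in nonincreasing order) are [3, 2, 1].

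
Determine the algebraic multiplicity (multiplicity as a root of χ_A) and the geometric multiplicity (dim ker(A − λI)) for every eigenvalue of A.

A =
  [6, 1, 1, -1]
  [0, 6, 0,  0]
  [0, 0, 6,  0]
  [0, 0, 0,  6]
λ = 6: alg = 4, geom = 3

Step 1 — factor the characteristic polynomial to read off the algebraic multiplicities:
  χ_A(x) = (x - 6)^4

Step 2 — compute geometric multiplicities via the rank-nullity identity g(λ) = n − rank(A − λI):
  rank(A − (6)·I) = 1, so dim ker(A − (6)·I) = n − 1 = 3

Summary:
  λ = 6: algebraic multiplicity = 4, geometric multiplicity = 3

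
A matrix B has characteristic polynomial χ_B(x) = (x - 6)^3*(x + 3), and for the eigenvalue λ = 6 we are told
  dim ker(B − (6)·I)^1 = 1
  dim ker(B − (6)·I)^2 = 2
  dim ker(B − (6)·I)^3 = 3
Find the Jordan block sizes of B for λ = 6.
Block sizes for λ = 6: [3]

From the dimensions of kernels of powers, the number of Jordan blocks of size at least j is d_j − d_{j−1} where d_j = dim ker(N^j) (with d_0 = 0). Computing the differences gives [1, 1, 1].
The number of blocks of size exactly k is (#blocks of size ≥ k) − (#blocks of size ≥ k + 1), so the partition is: 1 block(s) of size 3.
In nonincreasing order the block sizes are [3].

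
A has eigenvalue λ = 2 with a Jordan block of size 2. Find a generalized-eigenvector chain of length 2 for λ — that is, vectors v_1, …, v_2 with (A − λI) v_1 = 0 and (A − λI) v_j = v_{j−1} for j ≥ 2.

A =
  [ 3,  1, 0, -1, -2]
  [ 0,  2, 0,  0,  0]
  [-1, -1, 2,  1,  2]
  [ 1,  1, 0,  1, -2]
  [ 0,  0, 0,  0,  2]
A Jordan chain for λ = 2 of length 2:
v_1 = (1, 0, -1, 1, 0)ᵀ
v_2 = (1, 0, 0, 0, 0)ᵀ

Let N = A − (2)·I. We want v_2 with N^2 v_2 = 0 but N^1 v_2 ≠ 0; then v_{j-1} := N · v_j for j = 2, …, 2.

Pick v_2 = (1, 0, 0, 0, 0)ᵀ.
Then v_1 = N · v_2 = (1, 0, -1, 1, 0)ᵀ.

Sanity check: (A − (2)·I) v_1 = (0, 0, 0, 0, 0)ᵀ = 0. ✓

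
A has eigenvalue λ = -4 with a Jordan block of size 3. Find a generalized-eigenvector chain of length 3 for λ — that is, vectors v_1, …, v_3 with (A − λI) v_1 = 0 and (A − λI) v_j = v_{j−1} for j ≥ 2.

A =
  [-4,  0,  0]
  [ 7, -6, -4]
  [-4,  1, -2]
A Jordan chain for λ = -4 of length 3:
v_1 = (0, 2, -1)ᵀ
v_2 = (0, 7, -4)ᵀ
v_3 = (1, 0, 0)ᵀ

Let N = A − (-4)·I. We want v_3 with N^3 v_3 = 0 but N^2 v_3 ≠ 0; then v_{j-1} := N · v_j for j = 3, …, 2.

Pick v_3 = (1, 0, 0)ᵀ.
Then v_2 = N · v_3 = (0, 7, -4)ᵀ.
Then v_1 = N · v_2 = (0, 2, -1)ᵀ.

Sanity check: (A − (-4)·I) v_1 = (0, 0, 0)ᵀ = 0. ✓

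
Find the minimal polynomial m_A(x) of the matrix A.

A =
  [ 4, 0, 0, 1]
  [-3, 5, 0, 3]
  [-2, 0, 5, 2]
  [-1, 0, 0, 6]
x^2 - 10*x + 25

The characteristic polynomial is χ_A(x) = (x - 5)^4, so the eigenvalues are known. The minimal polynomial is
  m_A(x) = Π_λ (x − λ)^{k_λ}
where k_λ is the size of the *largest* Jordan block for λ (equivalently, the smallest k with (A − λI)^k v = 0 for every generalised eigenvector v of λ).

  λ = 5: largest Jordan block has size 2, contributing (x − 5)^2

So m_A(x) = (x - 5)^2 = x^2 - 10*x + 25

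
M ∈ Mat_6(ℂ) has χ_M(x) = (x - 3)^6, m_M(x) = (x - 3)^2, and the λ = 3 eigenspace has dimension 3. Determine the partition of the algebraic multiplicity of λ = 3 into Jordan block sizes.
Block sizes for λ = 3: [2, 2, 2]

Step 1 — from the characteristic polynomial, algebraic multiplicity of λ = 3 is 6. From dim ker(M − (3)·I) = 3, there are exactly 3 Jordan blocks for λ = 3.
Step 2 — from the minimal polynomial, the factor (x − 3)^2 tells us the largest block for λ = 3 has size 2.
Step 3 — with total size 6, 3 blocks, and largest block 2, the block sizes (in nonincreasing order) are [2, 2, 2].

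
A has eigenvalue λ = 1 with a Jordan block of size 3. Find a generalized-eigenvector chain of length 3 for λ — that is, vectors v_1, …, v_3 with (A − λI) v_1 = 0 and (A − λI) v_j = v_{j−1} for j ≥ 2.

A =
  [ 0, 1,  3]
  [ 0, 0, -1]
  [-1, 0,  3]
A Jordan chain for λ = 1 of length 3:
v_1 = (-2, 1, -1)ᵀ
v_2 = (-1, 0, -1)ᵀ
v_3 = (1, 0, 0)ᵀ

Let N = A − (1)·I. We want v_3 with N^3 v_3 = 0 but N^2 v_3 ≠ 0; then v_{j-1} := N · v_j for j = 3, …, 2.

Pick v_3 = (1, 0, 0)ᵀ.
Then v_2 = N · v_3 = (-1, 0, -1)ᵀ.
Then v_1 = N · v_2 = (-2, 1, -1)ᵀ.

Sanity check: (A − (1)·I) v_1 = (0, 0, 0)ᵀ = 0. ✓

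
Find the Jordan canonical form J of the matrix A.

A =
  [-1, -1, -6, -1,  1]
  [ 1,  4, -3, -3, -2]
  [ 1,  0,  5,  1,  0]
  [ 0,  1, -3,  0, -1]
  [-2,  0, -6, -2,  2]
J_2(2) ⊕ J_2(2) ⊕ J_1(2)

The characteristic polynomial is
  det(x·I − A) = x^5 - 10*x^4 + 40*x^3 - 80*x^2 + 80*x - 32 = (x - 2)^5

Eigenvalues and multiplicities (the geometric multiplicity of λ is n − rank(A − λI), which equals the number of Jordan blocks for λ):
  λ = 2: algebraic multiplicity = 5, geometric multiplicity = 3

Determining the block sizes for each eigenvalue:
  λ = 2: with am = 5 and gm = 3, the partition is not yet determined (e.g. several partitions of 5 into 3 parts exist). Let N = A − (2)·I. Computing rank(N^1) = 2, rank(N^2) = 0; the number of blocks of size ≥ j is rank(N^{j−1}) − rank(N^j), giving [3, 2]. So we have 2 block(s) of size 2, 1 block(s) of size 1 → block sizes [2, 2, 1]

Assembling the blocks gives a Jordan form
J =
  [2, 1, 0, 0, 0]
  [0, 2, 0, 0, 0]
  [0, 0, 2, 1, 0]
  [0, 0, 0, 2, 0]
  [0, 0, 0, 0, 2]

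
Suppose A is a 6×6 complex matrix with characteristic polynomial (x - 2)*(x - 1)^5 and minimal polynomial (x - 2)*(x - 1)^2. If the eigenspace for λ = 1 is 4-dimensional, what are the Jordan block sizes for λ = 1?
Block sizes for λ = 1: [2, 1, 1, 1]

Step 1 — from the characteristic polynomial, algebraic multiplicity of λ = 1 is 5. From dim ker(A − (1)·I) = 4, there are exactly 4 Jordan blocks for λ = 1.
Step 2 — from the minimal polynomial, the factor (x − 1)^2 tells us the largest block for λ = 1 has size 2.
Step 3 — with total size 5, 4 blocks, and largest block 2, the block sizes (in nonincreasing order) are [2, 1, 1, 1].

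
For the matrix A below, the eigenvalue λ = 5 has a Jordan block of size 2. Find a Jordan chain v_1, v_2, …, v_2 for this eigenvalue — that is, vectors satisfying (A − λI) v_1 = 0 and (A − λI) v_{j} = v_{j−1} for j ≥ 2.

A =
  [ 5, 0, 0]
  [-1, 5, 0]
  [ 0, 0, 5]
A Jordan chain for λ = 5 of length 2:
v_1 = (0, -1, 0)ᵀ
v_2 = (1, 0, 0)ᵀ

Let N = A − (5)·I. We want v_2 with N^2 v_2 = 0 but N^1 v_2 ≠ 0; then v_{j-1} := N · v_j for j = 2, …, 2.

Pick v_2 = (1, 0, 0)ᵀ.
Then v_1 = N · v_2 = (0, -1, 0)ᵀ.

Sanity check: (A − (5)·I) v_1 = (0, 0, 0)ᵀ = 0. ✓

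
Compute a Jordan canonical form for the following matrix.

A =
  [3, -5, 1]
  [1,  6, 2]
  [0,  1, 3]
J_3(4)

The characteristic polynomial is
  det(x·I − A) = x^3 - 12*x^2 + 48*x - 64 = (x - 4)^3

Eigenvalues and multiplicities (the geometric multiplicity of λ is n − rank(A − λI), which equals the number of Jordan blocks for λ):
  λ = 4: algebraic multiplicity = 3, geometric multiplicity = 1

Determining the block sizes for each eigenvalue:
  λ = 4: one block (gm = 1), so the single block has size am = 3 → block sizes [3]

Assembling the blocks gives a Jordan form
J =
  [4, 1, 0]
  [0, 4, 1]
  [0, 0, 4]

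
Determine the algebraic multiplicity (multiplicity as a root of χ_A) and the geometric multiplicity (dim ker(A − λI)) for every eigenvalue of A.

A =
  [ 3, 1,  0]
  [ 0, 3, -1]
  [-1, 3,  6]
λ = 4: alg = 3, geom = 1

Step 1 — factor the characteristic polynomial to read off the algebraic multiplicities:
  χ_A(x) = (x - 4)^3

Step 2 — compute geometric multiplicities via the rank-nullity identity g(λ) = n − rank(A − λI):
  rank(A − (4)·I) = 2, so dim ker(A − (4)·I) = n − 2 = 1

Summary:
  λ = 4: algebraic multiplicity = 3, geometric multiplicity = 1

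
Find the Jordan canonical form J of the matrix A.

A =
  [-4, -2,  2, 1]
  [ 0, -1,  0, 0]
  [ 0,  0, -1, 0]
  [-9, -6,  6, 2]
J_2(-1) ⊕ J_1(-1) ⊕ J_1(-1)

The characteristic polynomial is
  det(x·I − A) = x^4 + 4*x^3 + 6*x^2 + 4*x + 1 = (x + 1)^4

Eigenvalues and multiplicities (the geometric multiplicity of λ is n − rank(A − λI), which equals the number of Jordan blocks for λ):
  λ = -1: algebraic multiplicity = 4, geometric multiplicity = 3

Determining the block sizes for each eigenvalue:
  λ = -1: 3 blocks summing to 4 forces exactly one block of size 2 and the rest size 1 → block sizes [2, 1, 1]

Assembling the blocks gives a Jordan form
J =
  [-1,  1,  0,  0]
  [ 0, -1,  0,  0]
  [ 0,  0, -1,  0]
  [ 0,  0,  0, -1]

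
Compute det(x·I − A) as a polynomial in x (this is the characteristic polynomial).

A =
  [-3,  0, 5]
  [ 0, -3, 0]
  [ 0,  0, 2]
x^3 + 4*x^2 - 3*x - 18

Expanding det(x·I − A) (e.g. by cofactor expansion or by noting that A is similar to its Jordan form J, which has the same characteristic polynomial as A) gives
  χ_A(x) = x^3 + 4*x^2 - 3*x - 18
which factors as (x - 2)*(x + 3)^2. The eigenvalues (with algebraic multiplicities) are λ = -3 with multiplicity 2, λ = 2 with multiplicity 1.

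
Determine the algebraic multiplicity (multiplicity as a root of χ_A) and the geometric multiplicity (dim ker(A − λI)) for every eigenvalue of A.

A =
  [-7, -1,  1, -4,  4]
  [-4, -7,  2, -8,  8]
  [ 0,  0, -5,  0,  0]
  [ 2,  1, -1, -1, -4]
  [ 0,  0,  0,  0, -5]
λ = -5: alg = 5, geom = 4

Step 1 — factor the characteristic polynomial to read off the algebraic multiplicities:
  χ_A(x) = (x + 5)^5

Step 2 — compute geometric multiplicities via the rank-nullity identity g(λ) = n − rank(A − λI):
  rank(A − (-5)·I) = 1, so dim ker(A − (-5)·I) = n − 1 = 4

Summary:
  λ = -5: algebraic multiplicity = 5, geometric multiplicity = 4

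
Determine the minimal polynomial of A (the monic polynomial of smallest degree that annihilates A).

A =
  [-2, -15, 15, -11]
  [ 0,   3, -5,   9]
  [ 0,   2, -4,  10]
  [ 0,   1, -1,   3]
x^3 - 2*x^2 - 4*x + 8

The characteristic polynomial is χ_A(x) = (x - 2)^2*(x + 2)^2, so the eigenvalues are known. The minimal polynomial is
  m_A(x) = Π_λ (x − λ)^{k_λ}
where k_λ is the size of the *largest* Jordan block for λ (equivalently, the smallest k with (A − λI)^k v = 0 for every generalised eigenvector v of λ).

  λ = -2: largest Jordan block has size 1, contributing (x + 2)
  λ = 2: largest Jordan block has size 2, contributing (x − 2)^2

So m_A(x) = (x - 2)^2*(x + 2) = x^3 - 2*x^2 - 4*x + 8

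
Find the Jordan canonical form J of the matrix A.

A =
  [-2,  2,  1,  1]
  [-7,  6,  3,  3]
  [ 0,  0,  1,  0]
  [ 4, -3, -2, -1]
J_3(1) ⊕ J_1(1)

The characteristic polynomial is
  det(x·I − A) = x^4 - 4*x^3 + 6*x^2 - 4*x + 1 = (x - 1)^4

Eigenvalues and multiplicities (the geometric multiplicity of λ is n − rank(A − λI), which equals the number of Jordan blocks for λ):
  λ = 1: algebraic multiplicity = 4, geometric multiplicity = 2

Determining the block sizes for each eigenvalue:
  λ = 1: with am = 4 and gm = 2, the partition is not yet determined (e.g. several partitions of 4 into 2 parts exist). Let N = A − (1)·I. Computing rank(N^1) = 2, rank(N^2) = 1, rank(N^3) = 0; the number of blocks of size ≥ j is rank(N^{j−1}) − rank(N^j), giving [2, 1, 1]. So we have 1 block(s) of size 3, 1 block(s) of size 1 → block sizes [3, 1]

Assembling the blocks gives a Jordan form
J =
  [1, 1, 0, 0]
  [0, 1, 1, 0]
  [0, 0, 1, 0]
  [0, 0, 0, 1]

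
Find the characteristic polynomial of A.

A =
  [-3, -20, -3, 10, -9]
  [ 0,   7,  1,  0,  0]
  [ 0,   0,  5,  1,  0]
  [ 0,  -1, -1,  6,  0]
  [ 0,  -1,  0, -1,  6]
x^5 - 21*x^4 + 144*x^3 - 216*x^2 - 1296*x + 3888

Expanding det(x·I − A) (e.g. by cofactor expansion or by noting that A is similar to its Jordan form J, which has the same characteristic polynomial as A) gives
  χ_A(x) = x^5 - 21*x^4 + 144*x^3 - 216*x^2 - 1296*x + 3888
which factors as (x - 6)^4*(x + 3). The eigenvalues (with algebraic multiplicities) are λ = -3 with multiplicity 1, λ = 6 with multiplicity 4.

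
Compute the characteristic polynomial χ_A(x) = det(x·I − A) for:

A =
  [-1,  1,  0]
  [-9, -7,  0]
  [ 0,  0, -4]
x^3 + 12*x^2 + 48*x + 64

Expanding det(x·I − A) (e.g. by cofactor expansion or by noting that A is similar to its Jordan form J, which has the same characteristic polynomial as A) gives
  χ_A(x) = x^3 + 12*x^2 + 48*x + 64
which factors as (x + 4)^3. The eigenvalues (with algebraic multiplicities) are λ = -4 with multiplicity 3.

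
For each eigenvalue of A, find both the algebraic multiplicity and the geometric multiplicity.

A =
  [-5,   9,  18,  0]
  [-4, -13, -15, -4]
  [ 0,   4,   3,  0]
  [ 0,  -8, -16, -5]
λ = -5: alg = 4, geom = 2

Step 1 — factor the characteristic polynomial to read off the algebraic multiplicities:
  χ_A(x) = (x + 5)^4

Step 2 — compute geometric multiplicities via the rank-nullity identity g(λ) = n − rank(A − λI):
  rank(A − (-5)·I) = 2, so dim ker(A − (-5)·I) = n − 2 = 2

Summary:
  λ = -5: algebraic multiplicity = 4, geometric multiplicity = 2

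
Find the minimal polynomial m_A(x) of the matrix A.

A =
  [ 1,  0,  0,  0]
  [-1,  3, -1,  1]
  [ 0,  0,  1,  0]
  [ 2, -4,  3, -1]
x^3 - 3*x^2 + 3*x - 1

The characteristic polynomial is χ_A(x) = (x - 1)^4, so the eigenvalues are known. The minimal polynomial is
  m_A(x) = Π_λ (x − λ)^{k_λ}
where k_λ is the size of the *largest* Jordan block for λ (equivalently, the smallest k with (A − λI)^k v = 0 for every generalised eigenvector v of λ).

  λ = 1: largest Jordan block has size 3, contributing (x − 1)^3

So m_A(x) = (x - 1)^3 = x^3 - 3*x^2 + 3*x - 1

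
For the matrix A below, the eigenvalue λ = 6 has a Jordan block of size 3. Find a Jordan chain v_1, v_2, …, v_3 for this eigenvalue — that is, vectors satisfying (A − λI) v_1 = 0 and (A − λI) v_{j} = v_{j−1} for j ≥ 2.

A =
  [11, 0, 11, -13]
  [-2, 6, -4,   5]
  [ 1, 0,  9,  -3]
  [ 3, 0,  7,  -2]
A Jordan chain for λ = 6 of length 3:
v_1 = (-3, 1, -1, -2)ᵀ
v_2 = (5, -2, 1, 3)ᵀ
v_3 = (1, 0, 0, 0)ᵀ

Let N = A − (6)·I. We want v_3 with N^3 v_3 = 0 but N^2 v_3 ≠ 0; then v_{j-1} := N · v_j for j = 3, …, 2.

Pick v_3 = (1, 0, 0, 0)ᵀ.
Then v_2 = N · v_3 = (5, -2, 1, 3)ᵀ.
Then v_1 = N · v_2 = (-3, 1, -1, -2)ᵀ.

Sanity check: (A − (6)·I) v_1 = (0, 0, 0, 0)ᵀ = 0. ✓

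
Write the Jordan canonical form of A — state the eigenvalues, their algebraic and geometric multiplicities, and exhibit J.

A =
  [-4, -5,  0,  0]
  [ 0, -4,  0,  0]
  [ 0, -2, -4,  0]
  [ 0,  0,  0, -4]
J_2(-4) ⊕ J_1(-4) ⊕ J_1(-4)

The characteristic polynomial is
  det(x·I − A) = x^4 + 16*x^3 + 96*x^2 + 256*x + 256 = (x + 4)^4

Eigenvalues and multiplicities (the geometric multiplicity of λ is n − rank(A − λI), which equals the number of Jordan blocks for λ):
  λ = -4: algebraic multiplicity = 4, geometric multiplicity = 3

Determining the block sizes for each eigenvalue:
  λ = -4: 3 blocks summing to 4 forces exactly one block of size 2 and the rest size 1 → block sizes [2, 1, 1]

Assembling the blocks gives a Jordan form
J =
  [-4,  1,  0,  0]
  [ 0, -4,  0,  0]
  [ 0,  0, -4,  0]
  [ 0,  0,  0, -4]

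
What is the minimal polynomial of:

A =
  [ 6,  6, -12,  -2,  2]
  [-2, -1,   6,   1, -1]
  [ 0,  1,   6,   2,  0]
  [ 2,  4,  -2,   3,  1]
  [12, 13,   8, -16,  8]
x^4 - 20*x^3 + 144*x^2 - 432*x + 432

The characteristic polynomial is χ_A(x) = (x - 6)^3*(x - 2)^2, so the eigenvalues are known. The minimal polynomial is
  m_A(x) = Π_λ (x − λ)^{k_λ}
where k_λ is the size of the *largest* Jordan block for λ (equivalently, the smallest k with (A − λI)^k v = 0 for every generalised eigenvector v of λ).

  λ = 2: largest Jordan block has size 1, contributing (x − 2)
  λ = 6: largest Jordan block has size 3, contributing (x − 6)^3

So m_A(x) = (x - 6)^3*(x - 2) = x^4 - 20*x^3 + 144*x^2 - 432*x + 432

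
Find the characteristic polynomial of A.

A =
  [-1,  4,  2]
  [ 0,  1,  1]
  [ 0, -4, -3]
x^3 + 3*x^2 + 3*x + 1

Expanding det(x·I − A) (e.g. by cofactor expansion or by noting that A is similar to its Jordan form J, which has the same characteristic polynomial as A) gives
  χ_A(x) = x^3 + 3*x^2 + 3*x + 1
which factors as (x + 1)^3. The eigenvalues (with algebraic multiplicities) are λ = -1 with multiplicity 3.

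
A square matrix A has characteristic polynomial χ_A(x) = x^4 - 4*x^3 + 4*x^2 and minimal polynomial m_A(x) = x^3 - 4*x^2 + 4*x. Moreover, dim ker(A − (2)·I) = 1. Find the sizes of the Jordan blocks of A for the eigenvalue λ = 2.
Block sizes for λ = 2: [2]

Step 1 — from the characteristic polynomial, algebraic multiplicity of λ = 2 is 2. From dim ker(A − (2)·I) = 1, there are exactly 1 Jordan blocks for λ = 2.
Step 2 — from the minimal polynomial, the factor (x − 2)^2 tells us the largest block for λ = 2 has size 2.
Step 3 — with total size 2, 1 blocks, and largest block 2, the block sizes (in nonincreasing order) are [2].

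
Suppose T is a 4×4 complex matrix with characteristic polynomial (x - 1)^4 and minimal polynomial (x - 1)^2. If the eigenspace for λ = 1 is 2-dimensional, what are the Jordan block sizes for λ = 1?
Block sizes for λ = 1: [2, 2]

Step 1 — from the characteristic polynomial, algebraic multiplicity of λ = 1 is 4. From dim ker(T − (1)·I) = 2, there are exactly 2 Jordan blocks for λ = 1.
Step 2 — from the minimal polynomial, the factor (x − 1)^2 tells us the largest block for λ = 1 has size 2.
Step 3 — with total size 4, 2 blocks, and largest block 2, the block sizes (in nonincreasing order) are [2, 2].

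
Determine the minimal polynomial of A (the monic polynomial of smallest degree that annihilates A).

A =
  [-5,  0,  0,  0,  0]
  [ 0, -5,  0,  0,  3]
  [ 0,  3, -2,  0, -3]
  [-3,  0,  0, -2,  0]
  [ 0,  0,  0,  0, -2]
x^2 + 7*x + 10

The characteristic polynomial is χ_A(x) = (x + 2)^3*(x + 5)^2, so the eigenvalues are known. The minimal polynomial is
  m_A(x) = Π_λ (x − λ)^{k_λ}
where k_λ is the size of the *largest* Jordan block for λ (equivalently, the smallest k with (A − λI)^k v = 0 for every generalised eigenvector v of λ).

  λ = -5: largest Jordan block has size 1, contributing (x + 5)
  λ = -2: largest Jordan block has size 1, contributing (x + 2)

So m_A(x) = (x + 2)*(x + 5) = x^2 + 7*x + 10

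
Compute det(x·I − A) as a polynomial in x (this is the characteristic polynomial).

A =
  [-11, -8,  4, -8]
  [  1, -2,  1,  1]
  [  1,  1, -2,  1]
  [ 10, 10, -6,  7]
x^4 + 8*x^3 + 22*x^2 + 24*x + 9

Expanding det(x·I − A) (e.g. by cofactor expansion or by noting that A is similar to its Jordan form J, which has the same characteristic polynomial as A) gives
  χ_A(x) = x^4 + 8*x^3 + 22*x^2 + 24*x + 9
which factors as (x + 1)^2*(x + 3)^2. The eigenvalues (with algebraic multiplicities) are λ = -3 with multiplicity 2, λ = -1 with multiplicity 2.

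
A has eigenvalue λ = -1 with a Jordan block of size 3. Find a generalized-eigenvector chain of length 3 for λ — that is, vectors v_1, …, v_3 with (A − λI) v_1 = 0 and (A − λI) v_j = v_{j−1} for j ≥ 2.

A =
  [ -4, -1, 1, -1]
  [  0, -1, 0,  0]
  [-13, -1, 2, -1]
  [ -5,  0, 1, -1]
A Jordan chain for λ = -1 of length 3:
v_1 = (1, 0, 5, 2)ᵀ
v_2 = (-3, 0, -13, -5)ᵀ
v_3 = (1, 0, 0, 0)ᵀ

Let N = A − (-1)·I. We want v_3 with N^3 v_3 = 0 but N^2 v_3 ≠ 0; then v_{j-1} := N · v_j for j = 3, …, 2.

Pick v_3 = (1, 0, 0, 0)ᵀ.
Then v_2 = N · v_3 = (-3, 0, -13, -5)ᵀ.
Then v_1 = N · v_2 = (1, 0, 5, 2)ᵀ.

Sanity check: (A − (-1)·I) v_1 = (0, 0, 0, 0)ᵀ = 0. ✓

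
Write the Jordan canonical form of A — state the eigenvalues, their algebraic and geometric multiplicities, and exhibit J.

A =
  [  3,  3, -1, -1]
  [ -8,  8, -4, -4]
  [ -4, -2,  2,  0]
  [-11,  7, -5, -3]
J_2(2) ⊕ J_1(2) ⊕ J_1(4)

The characteristic polynomial is
  det(x·I − A) = x^4 - 10*x^3 + 36*x^2 - 56*x + 32 = (x - 4)*(x - 2)^3

Eigenvalues and multiplicities (the geometric multiplicity of λ is n − rank(A − λI), which equals the number of Jordan blocks for λ):
  λ = 2: algebraic multiplicity = 3, geometric multiplicity = 2
  λ = 4: algebraic multiplicity = 1, geometric multiplicity = 1

Determining the block sizes for each eigenvalue:
  λ = 2: 2 blocks summing to 3 forces exactly one block of size 2 and the rest size 1 → block sizes [2, 1]
  λ = 4: one block (gm = 1), so the single block has size am = 1 → block sizes [1]

Assembling the blocks gives a Jordan form
J =
  [2, 1, 0, 0]
  [0, 2, 0, 0]
  [0, 0, 2, 0]
  [0, 0, 0, 4]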